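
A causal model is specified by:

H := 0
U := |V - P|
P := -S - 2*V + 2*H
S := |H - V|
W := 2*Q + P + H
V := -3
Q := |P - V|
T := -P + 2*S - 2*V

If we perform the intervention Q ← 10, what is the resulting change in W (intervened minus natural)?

8

Under do(Q=10), the mechanism Q := |P - V| is discarded; Q is fixed at 10.
S = |H - V|  [with H=0, V=-3]  = 3
P = -S - 2*V + 2*H  [with S=3, V=-3, H=0]  = 3
W = 2*Q + P + H  [with Q=10, P=3, H=0]  = 23
Without intervention: S = |H - V|  [with H=0, V=-3]  = 3; P = -S - 2*V + 2*H  [with S=3, V=-3, H=0]  = 3; Q = |P - V|  [with P=3, V=-3]  = 6; W = 2*Q + P + H  [with Q=6, P=3, H=0]  = 15.
Change = 23 − 15 = 8.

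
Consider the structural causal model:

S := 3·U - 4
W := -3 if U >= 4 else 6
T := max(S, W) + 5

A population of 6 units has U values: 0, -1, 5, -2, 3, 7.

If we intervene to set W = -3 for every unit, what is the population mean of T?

do(W=-3) breaks W's dependence on U. With W=-3 fixed, T across the units is 2, 2, 16, 2, 10, 22, mean 9.

9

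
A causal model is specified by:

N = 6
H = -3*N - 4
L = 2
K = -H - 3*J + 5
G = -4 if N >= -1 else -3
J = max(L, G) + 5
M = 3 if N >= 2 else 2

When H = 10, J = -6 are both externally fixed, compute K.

13

Under do(H = 10, J = -6), each intervened variable's structural equation is replaced by its fixed value.
K = -H - 3*J + 5  [with H=10, J=-6]  = 13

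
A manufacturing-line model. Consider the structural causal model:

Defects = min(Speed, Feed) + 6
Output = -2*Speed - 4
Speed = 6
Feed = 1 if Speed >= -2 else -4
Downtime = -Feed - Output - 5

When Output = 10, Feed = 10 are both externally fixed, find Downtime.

-25

The joint intervention fixes Output = 10, Feed = 10, removing each variable's own equation.
Downtime = -Feed - Output - 5  [with Feed=10, Output=10]  = -25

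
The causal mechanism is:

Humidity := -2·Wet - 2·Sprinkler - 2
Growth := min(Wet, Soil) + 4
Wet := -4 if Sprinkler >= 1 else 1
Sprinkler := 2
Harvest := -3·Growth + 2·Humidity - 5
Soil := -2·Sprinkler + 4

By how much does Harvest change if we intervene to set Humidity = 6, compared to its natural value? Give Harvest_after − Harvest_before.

The intervention breaks the incoming arrows to Humidity: Humidity := -2·Wet - 2·Sprinkler - 2 no longer applies, and Humidity = 6.
Soil = -2·Sprinkler + 4  [with Sprinkler=2]  = 0
Wet = -4 if Sprinkler >= 1 else 1  [with Sprinkler=2]  = -4
Growth = min(Wet, Soil) + 4  [with Wet=-4, Soil=0]  = 0
Harvest = -3·Growth + 2·Humidity - 5  [with Growth=0, Humidity=6]  = 7
Without intervention: Soil = -2·Sprinkler + 4  [with Sprinkler=2]  = 0; Wet = -4 if Sprinkler >= 1 else 1  [with Sprinkler=2]  = -4; Growth = min(Wet, Soil) + 4  [with Wet=-4, Soil=0]  = 0; Humidity = -2·Wet - 2·Sprinkler - 2  [with Wet=-4, Sprinkler=2]  = 2; Harvest = -3·Growth + 2·Humidity - 5  [with Growth=0, Humidity=2]  = -1.
Change = 7 − (-1) = 8.

8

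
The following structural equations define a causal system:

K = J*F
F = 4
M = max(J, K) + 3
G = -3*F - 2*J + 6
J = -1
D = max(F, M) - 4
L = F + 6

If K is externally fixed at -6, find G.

do(K=-6) replaces the equation K = J*F with the constant K = -6.
G is not downstream of the intervention, so its value is determined by the original equations.
G = -3*F - 2*J + 6  [with F=4, J=-1]  = -4

-4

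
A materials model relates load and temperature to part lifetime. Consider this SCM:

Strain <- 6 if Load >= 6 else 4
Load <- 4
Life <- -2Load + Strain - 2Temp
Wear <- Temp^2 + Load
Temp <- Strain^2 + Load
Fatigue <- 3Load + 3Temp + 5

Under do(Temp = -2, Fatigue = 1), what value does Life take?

0

Setting Temp = -2, Fatigue = 1 by intervention discards those variables' equations.
Strain = 6 if Load >= 6 else 4  [with Load=4]  = 4
Life = -2Load + Strain - 2Temp  [with Load=4, Strain=4, Temp=-2]  = 0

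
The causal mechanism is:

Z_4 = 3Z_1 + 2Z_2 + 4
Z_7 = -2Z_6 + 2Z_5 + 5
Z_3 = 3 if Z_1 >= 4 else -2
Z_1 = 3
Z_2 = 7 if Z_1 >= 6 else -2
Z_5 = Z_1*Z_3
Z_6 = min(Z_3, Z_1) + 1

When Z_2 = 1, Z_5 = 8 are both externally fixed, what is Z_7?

23

The joint intervention fixes Z_2 = 1, Z_5 = 8, removing each variable's own equation.
Z_3 = 3 if Z_1 >= 4 else -2  [with Z_1=3]  = -2
Z_6 = min(Z_3, Z_1) + 1  [with Z_3=-2, Z_1=3]  = -1
Z_7 = -2Z_6 + 2Z_5 + 5  [with Z_6=-1, Z_5=8]  = 23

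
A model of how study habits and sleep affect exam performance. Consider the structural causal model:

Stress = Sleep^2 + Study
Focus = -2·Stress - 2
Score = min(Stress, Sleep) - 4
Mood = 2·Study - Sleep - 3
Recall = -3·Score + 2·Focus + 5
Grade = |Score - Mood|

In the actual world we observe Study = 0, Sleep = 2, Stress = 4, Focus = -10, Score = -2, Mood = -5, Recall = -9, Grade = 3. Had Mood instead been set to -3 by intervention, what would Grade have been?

1

Intervening sets Mood = -3 and removes its equation (Mood = 2·Study - Sleep - 3).
Stress = Sleep^2 + Study  [with Sleep=2, Study=0]  = 4
Score = min(Stress, Sleep) - 4  [with Stress=4, Sleep=2]  = -2
Grade = |Score - Mood|  [with Score=-2, Mood=-3]  = 1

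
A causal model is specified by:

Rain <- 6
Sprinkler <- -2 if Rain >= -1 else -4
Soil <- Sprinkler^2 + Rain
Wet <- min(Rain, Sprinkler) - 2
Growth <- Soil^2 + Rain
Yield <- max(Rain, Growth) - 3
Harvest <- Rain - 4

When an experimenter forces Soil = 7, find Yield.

The intervention breaks the incoming arrows to Soil: Soil <- Sprinkler^2 + Rain no longer applies, and Soil = 7.
Growth = Soil^2 + Rain  [with Soil=7, Rain=6]  = 55
Yield = max(Rain, Growth) - 3  [with Rain=6, Growth=55]  = 52

52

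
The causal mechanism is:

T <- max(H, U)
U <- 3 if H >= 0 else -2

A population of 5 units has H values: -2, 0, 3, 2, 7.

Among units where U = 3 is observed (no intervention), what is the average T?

4

Conditioning on U=3 selects the 4 unit(s) with H ∈ {0, 3, 2, 7}. Their T values: 3, 3, 3, 7. Mean = 4.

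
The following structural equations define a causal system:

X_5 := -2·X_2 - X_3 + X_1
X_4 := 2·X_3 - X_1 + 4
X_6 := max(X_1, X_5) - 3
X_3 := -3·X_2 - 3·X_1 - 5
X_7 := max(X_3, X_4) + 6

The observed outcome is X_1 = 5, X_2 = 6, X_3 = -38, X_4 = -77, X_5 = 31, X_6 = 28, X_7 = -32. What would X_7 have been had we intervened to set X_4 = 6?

12

The intervention breaks the incoming arrows to X_4: X_4 := 2·X_3 - X_1 + 4 no longer applies, and X_4 = 6.
X_3 = -3·X_2 - 3·X_1 - 5  [with X_2=6, X_1=5]  = -38
X_7 = max(X_3, X_4) + 6  [with X_3=-38, X_4=6]  = 12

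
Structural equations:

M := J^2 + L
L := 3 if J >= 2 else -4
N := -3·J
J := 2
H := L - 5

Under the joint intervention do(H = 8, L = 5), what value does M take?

The joint intervention fixes H = 8, L = 5, removing each variable's own equation.
M = J^2 + L  [with J=2, L=5]  = 9

9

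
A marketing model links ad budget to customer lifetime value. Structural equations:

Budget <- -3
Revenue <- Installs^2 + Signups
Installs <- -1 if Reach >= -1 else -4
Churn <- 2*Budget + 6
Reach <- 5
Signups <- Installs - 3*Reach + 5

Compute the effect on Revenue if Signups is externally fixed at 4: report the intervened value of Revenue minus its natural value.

15

Under do(Signups=4), the mechanism Signups <- Installs - 3*Reach + 5 is discarded; Signups is fixed at 4.
Installs = -1 if Reach >= -1 else -4  [with Reach=5]  = -1
Revenue = Installs^2 + Signups  [with Installs=-1, Signups=4]  = 5
Without intervention: Installs = -1 if Reach >= -1 else -4  [with Reach=5]  = -1; Signups = Installs - 3*Reach + 5  [with Installs=-1, Reach=5]  = -11; Revenue = Installs^2 + Signups  [with Installs=-1, Signups=-11]  = -10.
Change = 5 − (-10) = 15.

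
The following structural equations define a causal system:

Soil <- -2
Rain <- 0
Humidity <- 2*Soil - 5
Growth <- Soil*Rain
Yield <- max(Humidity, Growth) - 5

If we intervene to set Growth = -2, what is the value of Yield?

-7

do(Growth=-2) replaces the equation Growth <- Soil*Rain with the constant Growth = -2.
Humidity = 2*Soil - 5  [with Soil=-2]  = -9
Yield = max(Humidity, Growth) - 5  [with Humidity=-9, Growth=-2]  = -7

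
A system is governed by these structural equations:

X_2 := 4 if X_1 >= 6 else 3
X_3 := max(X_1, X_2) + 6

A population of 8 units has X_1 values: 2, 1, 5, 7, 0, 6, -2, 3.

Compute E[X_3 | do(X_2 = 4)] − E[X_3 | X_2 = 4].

Under do(X_2=4), X_2's equation is replaced by X_2=4 for every unit. Per-unit X_3: 10, 10, 11, 13, 10, 12, 10, 10. Mean = 10.75.
Conditioning on X_2=4 selects the 2 unit(s) with X_1 ∈ {7, 6}. Their X_3 values: 13, 12. Mean = 12.5.
Difference = 10.75 − 12.5 = -1.75.

-1.75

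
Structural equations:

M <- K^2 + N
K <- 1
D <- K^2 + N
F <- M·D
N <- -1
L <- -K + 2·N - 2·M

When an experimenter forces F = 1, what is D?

0

do(F=1) replaces the equation F <- M·D with the constant F = 1.
D is not downstream of the intervention, so its value is determined by the original equations.
D = K^2 + N  [with K=1, N=-1]  = 0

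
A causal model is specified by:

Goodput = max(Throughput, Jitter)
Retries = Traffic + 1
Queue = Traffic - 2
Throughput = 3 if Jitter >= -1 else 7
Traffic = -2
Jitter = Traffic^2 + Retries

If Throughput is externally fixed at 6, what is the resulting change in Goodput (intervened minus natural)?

3

The intervention breaks the incoming arrows to Throughput: Throughput = 3 if Jitter >= -1 else 7 no longer applies, and Throughput = 6.
Retries = Traffic + 1  [with Traffic=-2]  = -1
Jitter = Traffic^2 + Retries  [with Traffic=-2, Retries=-1]  = 3
Goodput = max(Throughput, Jitter)  [with Throughput=6, Jitter=3]  = 6
Without intervention: Retries = Traffic + 1  [with Traffic=-2]  = -1; Jitter = Traffic^2 + Retries  [with Traffic=-2, Retries=-1]  = 3; Throughput = 3 if Jitter >= -1 else 7  [with Jitter=3]  = 3; Goodput = max(Throughput, Jitter)  [with Throughput=3, Jitter=3]  = 3.
Change = 6 − 3 = 3.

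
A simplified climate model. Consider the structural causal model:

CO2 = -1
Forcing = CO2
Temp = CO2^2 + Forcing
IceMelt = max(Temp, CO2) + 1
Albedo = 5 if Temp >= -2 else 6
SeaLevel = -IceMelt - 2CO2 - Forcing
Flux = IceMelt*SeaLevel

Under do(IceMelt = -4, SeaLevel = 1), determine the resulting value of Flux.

Setting IceMelt = -4, SeaLevel = 1 by intervention discards those variables' equations.
Flux = IceMelt*SeaLevel  [with IceMelt=-4, SeaLevel=1]  = -4

-4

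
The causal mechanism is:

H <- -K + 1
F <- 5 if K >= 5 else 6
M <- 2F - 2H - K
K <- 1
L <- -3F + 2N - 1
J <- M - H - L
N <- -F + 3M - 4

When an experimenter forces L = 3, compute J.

Intervening sets L = 3 and removes its equation (L <- -3F + 2N - 1).
F = 5 if K >= 5 else 6  [with K=1]  = 6
H = -K + 1  [with K=1]  = 0
M = 2F - 2H - K  [with F=6, H=0, K=1]  = 11
J = M - H - L  [with M=11, H=0, L=3]  = 8

8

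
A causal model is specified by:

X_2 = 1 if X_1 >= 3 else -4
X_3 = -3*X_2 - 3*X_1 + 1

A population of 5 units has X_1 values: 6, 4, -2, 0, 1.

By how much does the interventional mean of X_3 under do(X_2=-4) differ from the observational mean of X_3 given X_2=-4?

The intervention sets X_2=-4 in all 5 units regardless of X_1. Recomputing X_3 per unit gives -5, 1, 19, 13, 10; average 7.6.
Observing X_2=-4 restricts to units where X_2's equation naturally yields -4: X_1 ∈ {-2, 0, 1}. In that subpopulation X_3 = 19, 13, 10, mean 14.
Difference = 7.6 − 14 = -6.4.

-6.4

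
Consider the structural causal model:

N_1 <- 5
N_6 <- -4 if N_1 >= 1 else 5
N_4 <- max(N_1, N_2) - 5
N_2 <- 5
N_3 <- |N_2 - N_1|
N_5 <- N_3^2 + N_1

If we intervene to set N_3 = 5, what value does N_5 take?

30

do(N_3=5) replaces the equation N_3 <- |N_2 - N_1| with the constant N_3 = 5.
N_5 = N_3^2 + N_1  [with N_3=5, N_1=5]  = 30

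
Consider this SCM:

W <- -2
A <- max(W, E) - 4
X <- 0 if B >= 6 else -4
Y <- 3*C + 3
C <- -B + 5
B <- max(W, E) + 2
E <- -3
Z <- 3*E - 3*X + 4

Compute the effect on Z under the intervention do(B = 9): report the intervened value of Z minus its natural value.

The intervention breaks the incoming arrows to B: B <- max(W, E) + 2 no longer applies, and B = 9.
X = 0 if B >= 6 else -4  [with B=9]  = 0
Z = 3*E - 3*X + 4  [with E=-3, X=0]  = -5
Without intervention: B = max(W, E) + 2  [with W=-2, E=-3]  = 0; X = 0 if B >= 6 else -4  [with B=0]  = -4; Z = 3*E - 3*X + 4  [with E=-3, X=-4]  = 7.
Change = -5 − 7 = -12.

-12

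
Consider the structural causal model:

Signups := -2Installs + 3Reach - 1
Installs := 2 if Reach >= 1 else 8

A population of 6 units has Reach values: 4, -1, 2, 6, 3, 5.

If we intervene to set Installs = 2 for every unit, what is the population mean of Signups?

4.5

Every unit gets Installs=2 under the intervention. Signups values become 7, -8, 1, 13, 4, 10; E[Signups|do(Installs=2)] = 4.5.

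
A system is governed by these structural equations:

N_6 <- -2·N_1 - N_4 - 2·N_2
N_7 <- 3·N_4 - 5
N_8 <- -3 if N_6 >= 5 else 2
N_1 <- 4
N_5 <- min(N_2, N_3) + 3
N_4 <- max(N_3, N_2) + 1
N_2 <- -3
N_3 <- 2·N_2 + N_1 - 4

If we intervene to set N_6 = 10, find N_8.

Intervening sets N_6 = 10 and removes its equation (N_6 <- -2·N_1 - N_4 - 2·N_2).
N_8 = -3 if N_6 >= 5 else 2  [with N_6=10]  = -3

-3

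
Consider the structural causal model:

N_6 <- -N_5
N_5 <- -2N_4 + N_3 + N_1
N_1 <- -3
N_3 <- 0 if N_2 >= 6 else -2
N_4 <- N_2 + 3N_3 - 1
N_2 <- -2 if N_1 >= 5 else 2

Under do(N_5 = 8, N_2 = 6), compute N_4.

5

Setting N_5 = 8, N_2 = 6 by intervention discards those variables' equations.
N_3 = 0 if N_2 >= 6 else -2  [with N_2=6]  = 0
N_4 = N_2 + 3N_3 - 1  [with N_2=6, N_3=0]  = 5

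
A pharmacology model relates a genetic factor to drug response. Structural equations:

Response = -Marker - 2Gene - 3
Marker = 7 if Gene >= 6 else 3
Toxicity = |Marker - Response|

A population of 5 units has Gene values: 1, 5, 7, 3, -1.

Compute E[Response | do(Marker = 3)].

-12

do(Marker=3) breaks Marker's dependence on Gene. With Marker=3 fixed, Response across the units is -8, -16, -20, -12, -4, mean -12.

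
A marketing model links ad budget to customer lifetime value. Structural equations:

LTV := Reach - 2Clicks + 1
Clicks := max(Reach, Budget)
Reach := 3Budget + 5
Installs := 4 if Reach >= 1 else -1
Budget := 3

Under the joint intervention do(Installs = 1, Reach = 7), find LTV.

-6

The joint intervention fixes Installs = 1, Reach = 7, removing each variable's own equation.
Clicks = max(Reach, Budget)  [with Reach=7, Budget=3]  = 7
LTV = Reach - 2Clicks + 1  [with Reach=7, Clicks=7]  = -6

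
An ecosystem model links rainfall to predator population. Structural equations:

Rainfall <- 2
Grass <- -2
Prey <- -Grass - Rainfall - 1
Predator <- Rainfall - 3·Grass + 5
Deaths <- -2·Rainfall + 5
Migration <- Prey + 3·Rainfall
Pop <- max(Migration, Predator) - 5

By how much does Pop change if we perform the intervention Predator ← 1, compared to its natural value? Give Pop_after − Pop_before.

The intervention breaks the incoming arrows to Predator: Predator <- Rainfall - 3·Grass + 5 no longer applies, and Predator = 1.
Prey = -Grass - Rainfall - 1  [with Grass=-2, Rainfall=2]  = -1
Migration = Prey + 3·Rainfall  [with Prey=-1, Rainfall=2]  = 5
Pop = max(Migration, Predator) - 5  [with Migration=5, Predator=1]  = 0
Without intervention: Prey = -Grass - Rainfall - 1  [with Grass=-2, Rainfall=2]  = -1; Predator = Rainfall - 3·Grass + 5  [with Rainfall=2, Grass=-2]  = 13; Migration = Prey + 3·Rainfall  [with Prey=-1, Rainfall=2]  = 5; Pop = max(Migration, Predator) - 5  [with Migration=5, Predator=13]  = 8.
Change = 0 − 8 = -8.

-8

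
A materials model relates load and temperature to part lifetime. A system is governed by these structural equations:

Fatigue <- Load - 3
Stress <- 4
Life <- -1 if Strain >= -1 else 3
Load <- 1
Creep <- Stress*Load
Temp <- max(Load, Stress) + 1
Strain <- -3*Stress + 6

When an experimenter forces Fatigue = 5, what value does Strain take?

do(Fatigue=5) replaces the equation Fatigue <- Load - 3 with the constant Fatigue = 5.
Strain is not downstream of the intervention, so its value is determined by the original equations.
Strain = -3*Stress + 6  [with Stress=4]  = -6

-6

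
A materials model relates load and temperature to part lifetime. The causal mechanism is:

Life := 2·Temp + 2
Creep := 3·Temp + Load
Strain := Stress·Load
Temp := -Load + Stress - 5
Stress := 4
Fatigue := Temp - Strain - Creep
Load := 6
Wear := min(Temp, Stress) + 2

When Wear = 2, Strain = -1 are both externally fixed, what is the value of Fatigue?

Under do(Wear = 2, Strain = -1), each intervened variable's structural equation is replaced by its fixed value.
Temp = -Load + Stress - 5  [with Load=6, Stress=4]  = -7
Creep = 3·Temp + Load  [with Temp=-7, Load=6]  = -15
Fatigue = Temp - Strain - Creep  [with Temp=-7, Strain=-1, Creep=-15]  = 9

9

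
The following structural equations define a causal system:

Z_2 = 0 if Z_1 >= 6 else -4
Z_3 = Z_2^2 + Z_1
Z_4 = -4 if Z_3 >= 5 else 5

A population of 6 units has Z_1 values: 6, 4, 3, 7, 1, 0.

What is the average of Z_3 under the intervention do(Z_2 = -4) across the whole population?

The intervention sets Z_2=-4 in all 6 units regardless of Z_1. Recomputing Z_3 per unit gives 22, 20, 19, 23, 17, 16; average 19.5.

19.5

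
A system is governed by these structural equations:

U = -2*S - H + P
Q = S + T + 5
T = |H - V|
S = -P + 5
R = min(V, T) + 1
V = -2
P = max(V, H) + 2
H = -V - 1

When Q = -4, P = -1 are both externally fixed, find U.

-14

The joint intervention fixes Q = -4, P = -1, removing each variable's own equation.
H = -V - 1  [with V=-2]  = 1
S = -P + 5  [with P=-1]  = 6
U = -2*S - H + P  [with S=6, H=1, P=-1]  = -14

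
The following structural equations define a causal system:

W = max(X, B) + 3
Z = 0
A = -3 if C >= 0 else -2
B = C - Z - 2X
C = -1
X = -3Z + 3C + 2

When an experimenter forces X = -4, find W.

10

do(X=-4) replaces the equation X = -3Z + 3C + 2 with the constant X = -4.
B = C - Z - 2X  [with C=-1, Z=0, X=-4]  = 7
W = max(X, B) + 3  [with X=-4, B=7]  = 10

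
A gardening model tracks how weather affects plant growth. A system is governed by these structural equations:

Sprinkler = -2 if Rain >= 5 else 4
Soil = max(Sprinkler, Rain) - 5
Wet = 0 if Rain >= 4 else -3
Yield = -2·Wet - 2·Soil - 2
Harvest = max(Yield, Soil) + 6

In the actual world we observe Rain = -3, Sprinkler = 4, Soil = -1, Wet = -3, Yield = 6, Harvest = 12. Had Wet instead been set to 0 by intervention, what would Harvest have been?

6

Under do(Wet=0), the mechanism Wet = 0 if Rain >= 4 else -3 is discarded; Wet is fixed at 0.
Sprinkler = -2 if Rain >= 5 else 4  [with Rain=-3]  = 4
Soil = max(Sprinkler, Rain) - 5  [with Sprinkler=4, Rain=-3]  = -1
Yield = -2·Wet - 2·Soil - 2  [with Wet=0, Soil=-1]  = 0
Harvest = max(Yield, Soil) + 6  [with Yield=0, Soil=-1]  = 6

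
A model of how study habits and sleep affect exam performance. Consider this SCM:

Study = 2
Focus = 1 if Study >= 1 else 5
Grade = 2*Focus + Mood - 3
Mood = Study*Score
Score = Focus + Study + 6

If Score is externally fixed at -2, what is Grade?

-5

do(Score=-2) replaces the equation Score = Focus + Study + 6 with the constant Score = -2.
Focus = 1 if Study >= 1 else 5  [with Study=2]  = 1
Mood = Study*Score  [with Study=2, Score=-2]  = -4
Grade = 2*Focus + Mood - 3  [with Focus=1, Mood=-4]  = -5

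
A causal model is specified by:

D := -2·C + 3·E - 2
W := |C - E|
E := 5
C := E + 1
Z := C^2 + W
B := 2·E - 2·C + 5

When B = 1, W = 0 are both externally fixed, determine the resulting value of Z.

Setting B = 1, W = 0 by intervention discards those variables' equations.
C = E + 1  [with E=5]  = 6
Z = C^2 + W  [with C=6, W=0]  = 36

36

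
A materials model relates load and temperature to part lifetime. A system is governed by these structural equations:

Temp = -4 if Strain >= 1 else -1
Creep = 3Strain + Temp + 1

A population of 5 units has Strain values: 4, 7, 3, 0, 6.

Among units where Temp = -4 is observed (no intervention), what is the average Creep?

12

Observing Temp=-4 restricts to units where Temp's equation naturally yields -4: Strain ∈ {4, 7, 3, 6}. In that subpopulation Creep = 9, 18, 6, 15, mean 12.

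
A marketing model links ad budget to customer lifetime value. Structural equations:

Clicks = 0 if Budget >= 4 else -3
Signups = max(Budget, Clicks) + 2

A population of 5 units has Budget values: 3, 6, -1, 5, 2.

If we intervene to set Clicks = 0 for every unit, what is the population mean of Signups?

do(Clicks=0) breaks Clicks's dependence on Budget. With Clicks=0 fixed, Signups across the units is 5, 8, 2, 7, 4, mean 5.2.

5.2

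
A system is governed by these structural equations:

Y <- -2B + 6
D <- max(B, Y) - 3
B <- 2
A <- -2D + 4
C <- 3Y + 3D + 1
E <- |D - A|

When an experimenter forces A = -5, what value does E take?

4

Intervening sets A = -5 and removes its equation (A <- -2D + 4).
Y = -2B + 6  [with B=2]  = 2
D = max(B, Y) - 3  [with B=2, Y=2]  = -1
E = |D - A|  [with D=-1, A=-5]  = 4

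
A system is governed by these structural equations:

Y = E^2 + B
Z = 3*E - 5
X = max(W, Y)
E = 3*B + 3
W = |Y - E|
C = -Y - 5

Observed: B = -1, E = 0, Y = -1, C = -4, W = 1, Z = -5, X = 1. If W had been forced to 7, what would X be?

7

Under do(W=7), the mechanism W = |Y - E| is discarded; W is fixed at 7.
E = 3*B + 3  [with B=-1]  = 0
Y = E^2 + B  [with E=0, B=-1]  = -1
X = max(W, Y)  [with W=7, Y=-1]  = 7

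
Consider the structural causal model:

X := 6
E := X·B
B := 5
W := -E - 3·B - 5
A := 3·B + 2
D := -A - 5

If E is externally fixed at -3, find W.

-17

Under do(E=-3), the mechanism E := X·B is discarded; E is fixed at -3.
W = -E - 3·B - 5  [with E=-3, B=5]  = -17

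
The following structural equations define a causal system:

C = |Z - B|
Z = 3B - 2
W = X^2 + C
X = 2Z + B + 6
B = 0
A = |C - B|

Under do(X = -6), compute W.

The intervention breaks the incoming arrows to X: X = 2Z + B + 6 no longer applies, and X = -6.
Z = 3B - 2  [with B=0]  = -2
C = |Z - B|  [with Z=-2, B=0]  = 2
W = X^2 + C  [with X=-6, C=2]  = 38

38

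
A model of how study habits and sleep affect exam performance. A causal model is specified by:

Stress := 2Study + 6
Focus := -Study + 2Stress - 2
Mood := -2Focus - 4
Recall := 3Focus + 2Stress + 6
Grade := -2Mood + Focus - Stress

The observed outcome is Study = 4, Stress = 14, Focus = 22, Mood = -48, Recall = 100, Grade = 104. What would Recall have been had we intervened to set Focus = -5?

do(Focus=-5) replaces the equation Focus := -Study + 2Stress - 2 with the constant Focus = -5.
Stress = 2Study + 6  [with Study=4]  = 14
Recall = 3Focus + 2Stress + 6  [with Focus=-5, Stress=14]  = 19

19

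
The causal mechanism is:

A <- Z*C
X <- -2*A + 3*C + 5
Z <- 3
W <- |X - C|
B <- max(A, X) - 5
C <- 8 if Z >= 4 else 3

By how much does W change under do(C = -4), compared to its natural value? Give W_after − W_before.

do(C=-4) replaces the equation C <- 8 if Z >= 4 else 3 with the constant C = -4.
A = Z*C  [with Z=3, C=-4]  = -12
X = -2*A + 3*C + 5  [with A=-12, C=-4]  = 17
W = |X - C|  [with X=17, C=-4]  = 21
Without intervention: C = 8 if Z >= 4 else 3  [with Z=3]  = 3; A = Z*C  [with Z=3, C=3]  = 9; X = -2*A + 3*C + 5  [with A=9, C=3]  = -4; W = |X - C|  [with X=-4, C=3]  = 7.
Change = 21 − 7 = 14.

14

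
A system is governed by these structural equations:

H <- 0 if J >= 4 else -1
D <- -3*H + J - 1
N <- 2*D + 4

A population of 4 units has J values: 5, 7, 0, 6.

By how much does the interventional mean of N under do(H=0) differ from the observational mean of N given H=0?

-3

Every unit gets H=0 under the intervention. N values become 12, 16, 2, 14; E[N|do(H=0)] = 11.
Observing H=0 restricts to units where H's equation naturally yields 0: J ∈ {5, 7, 6}. In that subpopulation N = 12, 16, 14, mean 14.
Difference = 11 − 14 = -3.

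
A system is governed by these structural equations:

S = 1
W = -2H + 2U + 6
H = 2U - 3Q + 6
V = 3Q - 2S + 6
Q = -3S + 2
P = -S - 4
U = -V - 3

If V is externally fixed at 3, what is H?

-3

do(V=3) replaces the equation V = 3Q - 2S + 6 with the constant V = 3.
Q = -3S + 2  [with S=1]  = -1
U = -V - 3  [with V=3]  = -6
H = 2U - 3Q + 6  [with U=-6, Q=-1]  = -3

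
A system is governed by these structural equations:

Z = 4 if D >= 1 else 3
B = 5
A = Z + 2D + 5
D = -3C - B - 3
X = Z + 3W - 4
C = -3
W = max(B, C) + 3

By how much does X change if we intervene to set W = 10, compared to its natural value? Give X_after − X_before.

Under do(W=10), the mechanism W = max(B, C) + 3 is discarded; W is fixed at 10.
D = -3C - B - 3  [with C=-3, B=5]  = 1
Z = 4 if D >= 1 else 3  [with D=1]  = 4
X = Z + 3W - 4  [with Z=4, W=10]  = 30
Without intervention: D = -3C - B - 3  [with C=-3, B=5]  = 1; Z = 4 if D >= 1 else 3  [with D=1]  = 4; W = max(B, C) + 3  [with B=5, C=-3]  = 8; X = Z + 3W - 4  [with Z=4, W=8]  = 24.
Change = 30 − 24 = 6.

6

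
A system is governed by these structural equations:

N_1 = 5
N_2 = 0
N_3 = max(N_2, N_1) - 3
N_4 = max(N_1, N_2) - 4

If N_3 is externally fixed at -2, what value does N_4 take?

1

The intervention breaks the incoming arrows to N_3: N_3 = max(N_2, N_1) - 3 no longer applies, and N_3 = -2.
N_4 is not downstream of the intervention, so its value is determined by the original equations.
N_4 = max(N_1, N_2) - 4  [with N_1=5, N_2=0]  = 1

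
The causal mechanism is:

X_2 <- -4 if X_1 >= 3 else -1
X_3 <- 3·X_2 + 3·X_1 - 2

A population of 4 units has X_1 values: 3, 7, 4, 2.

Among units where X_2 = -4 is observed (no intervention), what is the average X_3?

Conditioning on X_2=-4 selects the 3 unit(s) with X_1 ∈ {3, 7, 4}. Their X_3 values: -5, 7, -2. Mean = 0.

0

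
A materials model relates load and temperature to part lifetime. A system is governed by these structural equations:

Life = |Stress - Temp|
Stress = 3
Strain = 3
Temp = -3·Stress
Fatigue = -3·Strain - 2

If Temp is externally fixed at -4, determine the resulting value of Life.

7

do(Temp=-4) replaces the equation Temp = -3·Stress with the constant Temp = -4.
Life = |Stress - Temp|  [with Stress=3, Temp=-4]  = 7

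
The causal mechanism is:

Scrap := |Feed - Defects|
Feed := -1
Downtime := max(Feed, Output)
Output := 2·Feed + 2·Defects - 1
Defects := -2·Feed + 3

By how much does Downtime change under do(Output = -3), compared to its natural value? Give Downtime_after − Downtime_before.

-8

Intervening sets Output = -3 and removes its equation (Output := 2·Feed + 2·Defects - 1).
Downtime = max(Feed, Output)  [with Feed=-1, Output=-3]  = -1
Without intervention: Defects = -2·Feed + 3  [with Feed=-1]  = 5; Output = 2·Feed + 2·Defects - 1  [with Feed=-1, Defects=5]  = 7; Downtime = max(Feed, Output)  [with Feed=-1, Output=7]  = 7.
Change = -1 − 7 = -8.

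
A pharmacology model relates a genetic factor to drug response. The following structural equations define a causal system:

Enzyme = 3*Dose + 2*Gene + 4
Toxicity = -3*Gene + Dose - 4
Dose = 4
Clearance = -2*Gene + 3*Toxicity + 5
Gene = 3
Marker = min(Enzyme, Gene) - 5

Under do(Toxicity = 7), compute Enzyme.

22

do(Toxicity=7) replaces the equation Toxicity = -3*Gene + Dose - 4 with the constant Toxicity = 7.
Enzyme is not downstream of the intervention, so its value is determined by the original equations.
Enzyme = 3*Dose + 2*Gene + 4  [with Dose=4, Gene=3]  = 22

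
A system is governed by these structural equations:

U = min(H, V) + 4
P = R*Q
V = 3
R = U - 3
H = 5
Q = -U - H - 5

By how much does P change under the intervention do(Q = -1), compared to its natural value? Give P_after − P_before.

64

The intervention breaks the incoming arrows to Q: Q = -U - H - 5 no longer applies, and Q = -1.
U = min(H, V) + 4  [with H=5, V=3]  = 7
R = U - 3  [with U=7]  = 4
P = R*Q  [with R=4, Q=-1]  = -4
Without intervention: U = min(H, V) + 4  [with H=5, V=3]  = 7; R = U - 3  [with U=7]  = 4; Q = -U - H - 5  [with U=7, H=5]  = -17; P = R*Q  [with R=4, Q=-17]  = -68.
Change = -4 − (-68) = 64.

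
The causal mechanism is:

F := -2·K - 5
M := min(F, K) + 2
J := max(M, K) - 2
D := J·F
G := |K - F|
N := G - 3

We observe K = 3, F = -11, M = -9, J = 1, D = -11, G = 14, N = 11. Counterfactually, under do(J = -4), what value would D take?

44

Intervening sets J = -4 and removes its equation (J := max(M, K) - 2).
F = -2·K - 5  [with K=3]  = -11
D = J·F  [with J=-4, F=-11]  = 44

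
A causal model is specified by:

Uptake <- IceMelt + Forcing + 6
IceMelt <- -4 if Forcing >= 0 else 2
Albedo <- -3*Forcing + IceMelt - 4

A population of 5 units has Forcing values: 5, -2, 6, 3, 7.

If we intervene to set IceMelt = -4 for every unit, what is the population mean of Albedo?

do(IceMelt=-4) breaks IceMelt's dependence on Forcing. With IceMelt=-4 fixed, Albedo across the units is -23, -2, -26, -17, -29, mean -19.4.

-19.4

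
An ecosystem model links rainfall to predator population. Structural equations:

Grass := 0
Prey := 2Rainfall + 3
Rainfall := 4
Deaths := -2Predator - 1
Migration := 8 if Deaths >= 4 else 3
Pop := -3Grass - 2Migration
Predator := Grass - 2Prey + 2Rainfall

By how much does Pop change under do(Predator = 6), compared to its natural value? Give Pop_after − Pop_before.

The intervention breaks the incoming arrows to Predator: Predator := Grass - 2Prey + 2Rainfall no longer applies, and Predator = 6.
Deaths = -2Predator - 1  [with Predator=6]  = -13
Migration = 8 if Deaths >= 4 else 3  [with Deaths=-13]  = 3
Pop = -3Grass - 2Migration  [with Grass=0, Migration=3]  = -6
Without intervention: Prey = 2Rainfall + 3  [with Rainfall=4]  = 11; Predator = Grass - 2Prey + 2Rainfall  [with Grass=0, Prey=11, Rainfall=4]  = -14; Deaths = -2Predator - 1  [with Predator=-14]  = 27; Migration = 8 if Deaths >= 4 else 3  [with Deaths=27]  = 8; Pop = -3Grass - 2Migration  [with Grass=0, Migration=8]  = -16.
Change = -6 − (-16) = 10.

10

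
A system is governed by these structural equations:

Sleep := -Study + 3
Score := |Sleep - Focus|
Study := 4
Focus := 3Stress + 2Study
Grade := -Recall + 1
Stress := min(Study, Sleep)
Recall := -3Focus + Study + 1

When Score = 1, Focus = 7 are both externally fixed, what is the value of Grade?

17

Setting Score = 1, Focus = 7 by intervention discards those variables' equations.
Recall = -3Focus + Study + 1  [with Focus=7, Study=4]  = -16
Grade = -Recall + 1  [with Recall=-16]  = 17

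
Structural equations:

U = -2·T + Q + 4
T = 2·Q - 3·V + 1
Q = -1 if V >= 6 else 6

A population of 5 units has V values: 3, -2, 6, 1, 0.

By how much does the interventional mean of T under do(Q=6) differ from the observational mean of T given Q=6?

-3.3

Every unit gets Q=6 under the intervention. T values become 4, 19, -5, 10, 13; E[T|do(Q=6)] = 8.2.
Conditioning on Q=6 selects the 4 unit(s) with V ∈ {3, -2, 1, 0}. Their T values: 4, 19, 10, 13. Mean = 11.5.
Difference = 8.2 − 11.5 = -3.3.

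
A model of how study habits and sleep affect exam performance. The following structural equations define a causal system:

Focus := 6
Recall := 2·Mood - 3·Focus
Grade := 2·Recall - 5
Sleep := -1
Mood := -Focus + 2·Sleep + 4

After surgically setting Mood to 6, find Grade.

do(Mood=6) replaces the equation Mood := -Focus + 2·Sleep + 4 with the constant Mood = 6.
Recall = 2·Mood - 3·Focus  [with Mood=6, Focus=6]  = -6
Grade = 2·Recall - 5  [with Recall=-6]  = -17

-17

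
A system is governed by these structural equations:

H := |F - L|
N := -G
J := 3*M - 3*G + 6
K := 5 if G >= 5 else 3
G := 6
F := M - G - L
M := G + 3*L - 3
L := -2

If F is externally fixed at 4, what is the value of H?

6

do(F=4) replaces the equation F := M - G - L with the constant F = 4.
H = |F - L|  [with F=4, L=-2]  = 6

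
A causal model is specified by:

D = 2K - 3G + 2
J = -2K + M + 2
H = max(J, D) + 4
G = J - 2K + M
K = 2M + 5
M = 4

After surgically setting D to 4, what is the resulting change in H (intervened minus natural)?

The intervention breaks the incoming arrows to D: D = 2K - 3G + 2 no longer applies, and D = 4.
K = 2M + 5  [with M=4]  = 13
J = -2K + M + 2  [with K=13, M=4]  = -20
H = max(J, D) + 4  [with J=-20, D=4]  = 8
Without intervention: K = 2M + 5  [with M=4]  = 13; J = -2K + M + 2  [with K=13, M=4]  = -20; G = J - 2K + M  [with J=-20, K=13, M=4]  = -42; D = 2K - 3G + 2  [with K=13, G=-42]  = 154; H = max(J, D) + 4  [with J=-20, D=154]  = 158.
Change = 8 − 158 = -150.

-150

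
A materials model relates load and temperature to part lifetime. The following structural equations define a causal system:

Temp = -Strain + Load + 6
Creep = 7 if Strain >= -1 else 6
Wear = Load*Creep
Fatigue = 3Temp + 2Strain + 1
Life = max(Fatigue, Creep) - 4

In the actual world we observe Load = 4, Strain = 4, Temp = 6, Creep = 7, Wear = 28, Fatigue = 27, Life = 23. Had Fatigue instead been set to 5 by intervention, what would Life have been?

3

Intervening sets Fatigue = 5 and removes its equation (Fatigue = 3Temp + 2Strain + 1).
Creep = 7 if Strain >= -1 else 6  [with Strain=4]  = 7
Life = max(Fatigue, Creep) - 4  [with Fatigue=5, Creep=7]  = 3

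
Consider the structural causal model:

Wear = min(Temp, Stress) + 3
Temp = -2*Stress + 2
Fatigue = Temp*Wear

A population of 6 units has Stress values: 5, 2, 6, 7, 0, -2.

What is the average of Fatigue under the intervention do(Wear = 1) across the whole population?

-4

The intervention sets Wear=1 in all 6 units regardless of Stress. Recomputing Fatigue per unit gives -8, -2, -10, -12, 2, 6; average -4.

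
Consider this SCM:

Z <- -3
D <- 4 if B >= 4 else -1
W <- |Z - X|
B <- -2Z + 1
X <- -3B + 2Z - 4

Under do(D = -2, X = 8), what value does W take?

11

Setting D = -2, X = 8 by intervention discards those variables' equations.
W = |Z - X|  [with Z=-3, X=8]  = 11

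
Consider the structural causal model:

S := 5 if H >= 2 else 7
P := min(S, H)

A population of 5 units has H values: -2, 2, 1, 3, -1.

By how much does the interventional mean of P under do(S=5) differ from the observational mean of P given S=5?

-1.9

The intervention sets S=5 in all 5 units regardless of H. Recomputing P per unit gives -2, 2, 1, 3, -1; average 0.6.
Conditioning on S=5 selects the 2 unit(s) with H ∈ {2, 3}. Their P values: 2, 3. Mean = 2.5.
Difference = 0.6 − 2.5 = -1.9.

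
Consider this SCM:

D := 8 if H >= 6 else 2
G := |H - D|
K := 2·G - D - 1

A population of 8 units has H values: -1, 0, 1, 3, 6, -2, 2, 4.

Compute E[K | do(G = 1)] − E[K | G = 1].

-0.75

Under do(G=1), G's equation is replaced by G=1 for every unit. Per-unit K: -1, -1, -1, -1, -7, -1, -1, -1. Mean = -1.75.
Conditioning on G=1 selects the 2 unit(s) with H ∈ {1, 3}. Their K values: -1, -1. Mean = -1.
Difference = -1.75 − (-1) = -0.75.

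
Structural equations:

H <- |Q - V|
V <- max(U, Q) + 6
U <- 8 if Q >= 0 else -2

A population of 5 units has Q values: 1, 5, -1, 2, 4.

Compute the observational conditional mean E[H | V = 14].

Conditioning on V=14 selects the 4 unit(s) with Q ∈ {1, 5, 2, 4}. Their H values: 13, 9, 12, 10. Mean = 11.

11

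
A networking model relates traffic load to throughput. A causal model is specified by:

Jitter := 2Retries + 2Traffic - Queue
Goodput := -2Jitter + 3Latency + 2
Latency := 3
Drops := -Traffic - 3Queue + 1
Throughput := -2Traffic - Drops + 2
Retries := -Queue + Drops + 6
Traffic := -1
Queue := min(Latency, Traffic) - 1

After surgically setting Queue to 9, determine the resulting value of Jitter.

The intervention breaks the incoming arrows to Queue: Queue := min(Latency, Traffic) - 1 no longer applies, and Queue = 9.
Drops = -Traffic - 3Queue + 1  [with Traffic=-1, Queue=9]  = -25
Retries = -Queue + Drops + 6  [with Queue=9, Drops=-25]  = -28
Jitter = 2Retries + 2Traffic - Queue  [with Retries=-28, Traffic=-1, Queue=9]  = -67

-67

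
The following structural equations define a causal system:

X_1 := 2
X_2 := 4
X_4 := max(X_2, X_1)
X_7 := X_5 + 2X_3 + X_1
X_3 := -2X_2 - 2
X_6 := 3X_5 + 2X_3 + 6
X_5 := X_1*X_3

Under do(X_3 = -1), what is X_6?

-2

The intervention breaks the incoming arrows to X_3: X_3 := -2X_2 - 2 no longer applies, and X_3 = -1.
X_5 = X_1*X_3  [with X_1=2, X_3=-1]  = -2
X_6 = 3X_5 + 2X_3 + 6  [with X_5=-2, X_3=-1]  = -2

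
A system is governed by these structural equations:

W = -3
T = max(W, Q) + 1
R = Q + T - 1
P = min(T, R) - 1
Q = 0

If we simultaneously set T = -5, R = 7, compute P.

Setting T = -5, R = 7 by intervention discards those variables' equations.
P = min(T, R) - 1  [with T=-5, R=7]  = -6

-6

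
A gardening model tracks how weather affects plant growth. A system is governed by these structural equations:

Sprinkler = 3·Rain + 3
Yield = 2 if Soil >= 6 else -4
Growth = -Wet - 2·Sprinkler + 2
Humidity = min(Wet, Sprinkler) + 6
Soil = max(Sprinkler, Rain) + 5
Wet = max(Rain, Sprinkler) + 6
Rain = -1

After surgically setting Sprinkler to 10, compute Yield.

2

Under do(Sprinkler=10), the mechanism Sprinkler = 3·Rain + 3 is discarded; Sprinkler is fixed at 10.
Soil = max(Sprinkler, Rain) + 5  [with Sprinkler=10, Rain=-1]  = 15
Yield = 2 if Soil >= 6 else -4  [with Soil=15]  = 2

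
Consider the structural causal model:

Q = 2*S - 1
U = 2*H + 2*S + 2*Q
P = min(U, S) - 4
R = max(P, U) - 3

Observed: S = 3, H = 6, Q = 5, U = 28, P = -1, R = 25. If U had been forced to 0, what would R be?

-3

Under do(U=0), the mechanism U = 2*H + 2*S + 2*Q is discarded; U is fixed at 0.
P = min(U, S) - 4  [with U=0, S=3]  = -4
R = max(P, U) - 3  [with P=-4, U=0]  = -3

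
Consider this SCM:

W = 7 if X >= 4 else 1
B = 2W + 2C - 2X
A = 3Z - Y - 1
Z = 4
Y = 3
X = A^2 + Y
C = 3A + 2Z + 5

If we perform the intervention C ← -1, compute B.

-122

The intervention breaks the incoming arrows to C: C = 3A + 2Z + 5 no longer applies, and C = -1.
A = 3Z - Y - 1  [with Z=4, Y=3]  = 8
X = A^2 + Y  [with A=8, Y=3]  = 67
W = 7 if X >= 4 else 1  [with X=67]  = 7
B = 2W + 2C - 2X  [with W=7, C=-1, X=67]  = -122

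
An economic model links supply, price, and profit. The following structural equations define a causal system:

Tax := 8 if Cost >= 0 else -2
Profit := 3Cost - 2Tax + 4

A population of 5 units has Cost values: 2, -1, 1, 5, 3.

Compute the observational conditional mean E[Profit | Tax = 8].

-3.75

Observing Tax=8 restricts to units where Tax's equation naturally yields 8: Cost ∈ {2, 1, 5, 3}. In that subpopulation Profit = -6, -9, 3, -3, mean -3.75.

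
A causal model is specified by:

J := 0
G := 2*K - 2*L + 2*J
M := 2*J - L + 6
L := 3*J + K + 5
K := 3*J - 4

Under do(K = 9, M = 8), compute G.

-10

Setting K = 9, M = 8 by intervention discards those variables' equations.
L = 3*J + K + 5  [with J=0, K=9]  = 14
G = 2*K - 2*L + 2*J  [with K=9, L=14, J=0]  = -10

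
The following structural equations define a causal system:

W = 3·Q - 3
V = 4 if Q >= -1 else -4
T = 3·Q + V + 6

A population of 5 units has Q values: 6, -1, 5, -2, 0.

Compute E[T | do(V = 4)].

The intervention sets V=4 in all 5 units regardless of Q. Recomputing T per unit gives 28, 7, 25, 4, 10; average 14.8.

14.8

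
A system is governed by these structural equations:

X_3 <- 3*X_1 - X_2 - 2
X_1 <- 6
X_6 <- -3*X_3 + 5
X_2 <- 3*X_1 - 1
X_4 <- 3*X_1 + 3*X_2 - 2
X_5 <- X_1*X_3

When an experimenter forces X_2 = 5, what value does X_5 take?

66

do(X_2=5) replaces the equation X_2 <- 3*X_1 - 1 with the constant X_2 = 5.
X_3 = 3*X_1 - X_2 - 2  [with X_1=6, X_2=5]  = 11
X_5 = X_1*X_3  [with X_1=6, X_3=11]  = 66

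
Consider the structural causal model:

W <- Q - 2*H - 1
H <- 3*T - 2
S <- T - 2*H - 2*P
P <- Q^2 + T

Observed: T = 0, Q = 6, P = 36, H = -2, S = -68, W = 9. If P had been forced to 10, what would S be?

-16

do(P=10) replaces the equation P <- Q^2 + T with the constant P = 10.
H = 3*T - 2  [with T=0]  = -2
S = T - 2*H - 2*P  [with T=0, H=-2, P=10]  = -16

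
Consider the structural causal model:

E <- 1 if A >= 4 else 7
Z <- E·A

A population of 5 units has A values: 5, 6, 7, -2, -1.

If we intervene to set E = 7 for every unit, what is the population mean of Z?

21

do(E=7) breaks E's dependence on A. With E=7 fixed, Z across the units is 35, 42, 49, -14, -7, mean 21.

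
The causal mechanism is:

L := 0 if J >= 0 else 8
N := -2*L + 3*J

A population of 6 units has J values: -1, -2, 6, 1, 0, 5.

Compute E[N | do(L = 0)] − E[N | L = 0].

Under do(L=0), L's equation is replaced by L=0 for every unit. Per-unit N: -3, -6, 18, 3, 0, 15. Mean = 4.5.
E[N|L=0] averages over only the 4 units with L=0 (J = 6, 1, 0, 5): N = 18, 3, 0, 15, mean 9.
Difference = 4.5 − 9 = -4.5.

-4.5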